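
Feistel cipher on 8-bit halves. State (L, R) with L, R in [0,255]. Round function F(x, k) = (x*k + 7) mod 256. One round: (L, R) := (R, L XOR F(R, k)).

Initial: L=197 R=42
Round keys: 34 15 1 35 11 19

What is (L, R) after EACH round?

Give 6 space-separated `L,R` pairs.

Round 1 (k=34): L=42 R=94
Round 2 (k=15): L=94 R=163
Round 3 (k=1): L=163 R=244
Round 4 (k=35): L=244 R=192
Round 5 (k=11): L=192 R=179
Round 6 (k=19): L=179 R=144

Answer: 42,94 94,163 163,244 244,192 192,179 179,144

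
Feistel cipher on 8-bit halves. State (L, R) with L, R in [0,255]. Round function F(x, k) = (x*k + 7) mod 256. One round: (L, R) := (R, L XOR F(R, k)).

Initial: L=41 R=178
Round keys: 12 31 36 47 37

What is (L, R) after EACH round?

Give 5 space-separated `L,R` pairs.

Round 1 (k=12): L=178 R=118
Round 2 (k=31): L=118 R=227
Round 3 (k=36): L=227 R=133
Round 4 (k=47): L=133 R=145
Round 5 (k=37): L=145 R=121

Answer: 178,118 118,227 227,133 133,145 145,121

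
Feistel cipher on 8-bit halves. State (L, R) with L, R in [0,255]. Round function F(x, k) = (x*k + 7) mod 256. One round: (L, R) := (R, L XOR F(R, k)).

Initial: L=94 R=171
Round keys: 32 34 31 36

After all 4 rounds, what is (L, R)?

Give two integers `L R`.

Round 1 (k=32): L=171 R=57
Round 2 (k=34): L=57 R=50
Round 3 (k=31): L=50 R=44
Round 4 (k=36): L=44 R=5

Answer: 44 5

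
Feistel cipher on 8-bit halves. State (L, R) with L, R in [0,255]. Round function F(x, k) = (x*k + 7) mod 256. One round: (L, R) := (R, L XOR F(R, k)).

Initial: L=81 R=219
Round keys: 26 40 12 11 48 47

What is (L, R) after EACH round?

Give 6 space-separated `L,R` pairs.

Answer: 219,20 20,252 252,195 195,148 148,4 4,87

Derivation:
Round 1 (k=26): L=219 R=20
Round 2 (k=40): L=20 R=252
Round 3 (k=12): L=252 R=195
Round 4 (k=11): L=195 R=148
Round 5 (k=48): L=148 R=4
Round 6 (k=47): L=4 R=87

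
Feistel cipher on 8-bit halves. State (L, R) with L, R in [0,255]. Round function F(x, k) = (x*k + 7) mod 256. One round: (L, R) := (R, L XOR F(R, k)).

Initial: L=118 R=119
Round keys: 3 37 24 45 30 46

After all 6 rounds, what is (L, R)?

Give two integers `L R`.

Answer: 166 117

Derivation:
Round 1 (k=3): L=119 R=26
Round 2 (k=37): L=26 R=190
Round 3 (k=24): L=190 R=205
Round 4 (k=45): L=205 R=174
Round 5 (k=30): L=174 R=166
Round 6 (k=46): L=166 R=117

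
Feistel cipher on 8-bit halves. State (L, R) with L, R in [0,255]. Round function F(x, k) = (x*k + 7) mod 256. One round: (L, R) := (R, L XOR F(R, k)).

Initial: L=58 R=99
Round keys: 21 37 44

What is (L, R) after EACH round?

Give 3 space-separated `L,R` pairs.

Round 1 (k=21): L=99 R=28
Round 2 (k=37): L=28 R=112
Round 3 (k=44): L=112 R=91

Answer: 99,28 28,112 112,91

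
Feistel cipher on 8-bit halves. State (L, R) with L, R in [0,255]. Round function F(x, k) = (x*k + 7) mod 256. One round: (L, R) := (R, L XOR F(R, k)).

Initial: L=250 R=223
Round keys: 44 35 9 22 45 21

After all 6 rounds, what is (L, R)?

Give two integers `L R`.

Answer: 66 145

Derivation:
Round 1 (k=44): L=223 R=161
Round 2 (k=35): L=161 R=213
Round 3 (k=9): L=213 R=37
Round 4 (k=22): L=37 R=224
Round 5 (k=45): L=224 R=66
Round 6 (k=21): L=66 R=145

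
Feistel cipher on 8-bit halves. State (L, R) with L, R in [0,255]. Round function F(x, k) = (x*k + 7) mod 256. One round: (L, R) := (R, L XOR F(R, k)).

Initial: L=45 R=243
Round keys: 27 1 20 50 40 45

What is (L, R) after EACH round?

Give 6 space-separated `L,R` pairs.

Round 1 (k=27): L=243 R=133
Round 2 (k=1): L=133 R=127
Round 3 (k=20): L=127 R=118
Round 4 (k=50): L=118 R=108
Round 5 (k=40): L=108 R=145
Round 6 (k=45): L=145 R=232

Answer: 243,133 133,127 127,118 118,108 108,145 145,232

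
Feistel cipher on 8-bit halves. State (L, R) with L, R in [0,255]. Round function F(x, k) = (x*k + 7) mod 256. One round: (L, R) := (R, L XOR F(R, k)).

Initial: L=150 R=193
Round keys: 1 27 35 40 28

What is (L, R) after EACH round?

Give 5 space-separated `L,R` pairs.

Answer: 193,94 94,48 48,201 201,95 95,162

Derivation:
Round 1 (k=1): L=193 R=94
Round 2 (k=27): L=94 R=48
Round 3 (k=35): L=48 R=201
Round 4 (k=40): L=201 R=95
Round 5 (k=28): L=95 R=162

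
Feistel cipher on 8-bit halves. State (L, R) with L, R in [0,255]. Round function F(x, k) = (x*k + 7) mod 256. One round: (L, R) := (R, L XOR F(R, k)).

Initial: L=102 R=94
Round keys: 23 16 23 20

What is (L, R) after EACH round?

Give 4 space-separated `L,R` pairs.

Round 1 (k=23): L=94 R=31
Round 2 (k=16): L=31 R=169
Round 3 (k=23): L=169 R=41
Round 4 (k=20): L=41 R=146

Answer: 94,31 31,169 169,41 41,146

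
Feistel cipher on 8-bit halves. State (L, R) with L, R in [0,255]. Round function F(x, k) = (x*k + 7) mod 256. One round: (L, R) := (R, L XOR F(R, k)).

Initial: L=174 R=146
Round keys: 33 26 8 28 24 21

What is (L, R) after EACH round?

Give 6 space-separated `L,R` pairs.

Answer: 146,119 119,143 143,8 8,104 104,207 207,106

Derivation:
Round 1 (k=33): L=146 R=119
Round 2 (k=26): L=119 R=143
Round 3 (k=8): L=143 R=8
Round 4 (k=28): L=8 R=104
Round 5 (k=24): L=104 R=207
Round 6 (k=21): L=207 R=106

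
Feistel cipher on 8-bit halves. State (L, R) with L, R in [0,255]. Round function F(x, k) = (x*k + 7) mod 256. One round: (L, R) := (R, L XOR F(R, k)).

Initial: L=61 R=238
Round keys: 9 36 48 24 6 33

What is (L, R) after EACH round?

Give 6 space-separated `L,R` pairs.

Answer: 238,88 88,137 137,239 239,230 230,132 132,237

Derivation:
Round 1 (k=9): L=238 R=88
Round 2 (k=36): L=88 R=137
Round 3 (k=48): L=137 R=239
Round 4 (k=24): L=239 R=230
Round 5 (k=6): L=230 R=132
Round 6 (k=33): L=132 R=237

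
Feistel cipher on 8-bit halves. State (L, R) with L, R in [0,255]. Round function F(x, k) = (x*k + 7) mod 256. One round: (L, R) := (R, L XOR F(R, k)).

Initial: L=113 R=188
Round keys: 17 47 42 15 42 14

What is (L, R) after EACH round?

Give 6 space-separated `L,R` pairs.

Round 1 (k=17): L=188 R=242
Round 2 (k=47): L=242 R=201
Round 3 (k=42): L=201 R=243
Round 4 (k=15): L=243 R=141
Round 5 (k=42): L=141 R=218
Round 6 (k=14): L=218 R=126

Answer: 188,242 242,201 201,243 243,141 141,218 218,126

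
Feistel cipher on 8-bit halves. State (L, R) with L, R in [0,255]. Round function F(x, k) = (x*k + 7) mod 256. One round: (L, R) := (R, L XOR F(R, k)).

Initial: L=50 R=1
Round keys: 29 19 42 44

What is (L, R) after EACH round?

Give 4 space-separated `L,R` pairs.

Answer: 1,22 22,168 168,129 129,155

Derivation:
Round 1 (k=29): L=1 R=22
Round 2 (k=19): L=22 R=168
Round 3 (k=42): L=168 R=129
Round 4 (k=44): L=129 R=155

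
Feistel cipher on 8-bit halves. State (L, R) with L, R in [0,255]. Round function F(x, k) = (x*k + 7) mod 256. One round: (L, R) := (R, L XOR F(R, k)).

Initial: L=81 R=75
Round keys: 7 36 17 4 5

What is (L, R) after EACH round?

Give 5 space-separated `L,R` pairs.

Answer: 75,69 69,240 240,178 178,63 63,240

Derivation:
Round 1 (k=7): L=75 R=69
Round 2 (k=36): L=69 R=240
Round 3 (k=17): L=240 R=178
Round 4 (k=4): L=178 R=63
Round 5 (k=5): L=63 R=240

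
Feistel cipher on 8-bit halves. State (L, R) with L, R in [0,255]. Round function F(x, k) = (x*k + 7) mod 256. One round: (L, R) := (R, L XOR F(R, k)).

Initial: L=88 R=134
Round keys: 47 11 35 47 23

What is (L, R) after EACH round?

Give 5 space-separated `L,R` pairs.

Round 1 (k=47): L=134 R=249
Round 2 (k=11): L=249 R=60
Round 3 (k=35): L=60 R=194
Round 4 (k=47): L=194 R=153
Round 5 (k=23): L=153 R=4

Answer: 134,249 249,60 60,194 194,153 153,4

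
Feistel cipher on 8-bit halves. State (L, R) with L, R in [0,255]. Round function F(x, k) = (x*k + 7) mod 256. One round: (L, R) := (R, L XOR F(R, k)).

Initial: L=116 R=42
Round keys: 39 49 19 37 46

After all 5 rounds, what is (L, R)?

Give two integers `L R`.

Answer: 185 201

Derivation:
Round 1 (k=39): L=42 R=25
Round 2 (k=49): L=25 R=250
Round 3 (k=19): L=250 R=140
Round 4 (k=37): L=140 R=185
Round 5 (k=46): L=185 R=201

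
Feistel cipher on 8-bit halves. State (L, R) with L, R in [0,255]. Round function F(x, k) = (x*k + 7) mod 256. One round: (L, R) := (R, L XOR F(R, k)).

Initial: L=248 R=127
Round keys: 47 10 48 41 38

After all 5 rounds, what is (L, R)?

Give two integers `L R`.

Round 1 (k=47): L=127 R=160
Round 2 (k=10): L=160 R=56
Round 3 (k=48): L=56 R=39
Round 4 (k=41): L=39 R=126
Round 5 (k=38): L=126 R=156

Answer: 126 156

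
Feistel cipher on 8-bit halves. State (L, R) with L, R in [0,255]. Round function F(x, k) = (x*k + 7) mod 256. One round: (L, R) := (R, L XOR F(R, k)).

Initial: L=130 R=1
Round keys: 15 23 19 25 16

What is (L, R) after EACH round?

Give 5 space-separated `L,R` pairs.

Round 1 (k=15): L=1 R=148
Round 2 (k=23): L=148 R=82
Round 3 (k=19): L=82 R=137
Round 4 (k=25): L=137 R=58
Round 5 (k=16): L=58 R=46

Answer: 1,148 148,82 82,137 137,58 58,46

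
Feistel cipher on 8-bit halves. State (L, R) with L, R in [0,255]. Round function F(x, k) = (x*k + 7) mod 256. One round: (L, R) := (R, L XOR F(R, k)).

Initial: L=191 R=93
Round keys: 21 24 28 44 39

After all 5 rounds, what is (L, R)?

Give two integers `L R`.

Round 1 (k=21): L=93 R=23
Round 2 (k=24): L=23 R=114
Round 3 (k=28): L=114 R=104
Round 4 (k=44): L=104 R=149
Round 5 (k=39): L=149 R=210

Answer: 149 210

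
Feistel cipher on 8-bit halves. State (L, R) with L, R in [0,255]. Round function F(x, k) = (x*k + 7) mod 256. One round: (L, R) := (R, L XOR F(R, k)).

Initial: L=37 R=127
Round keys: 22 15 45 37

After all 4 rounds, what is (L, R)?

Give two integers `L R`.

Round 1 (k=22): L=127 R=212
Round 2 (k=15): L=212 R=12
Round 3 (k=45): L=12 R=247
Round 4 (k=37): L=247 R=182

Answer: 247 182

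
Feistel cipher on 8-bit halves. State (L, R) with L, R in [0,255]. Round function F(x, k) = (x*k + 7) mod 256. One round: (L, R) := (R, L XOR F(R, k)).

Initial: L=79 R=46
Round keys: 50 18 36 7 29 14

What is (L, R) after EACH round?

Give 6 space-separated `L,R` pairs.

Round 1 (k=50): L=46 R=76
Round 2 (k=18): L=76 R=113
Round 3 (k=36): L=113 R=167
Round 4 (k=7): L=167 R=233
Round 5 (k=29): L=233 R=203
Round 6 (k=14): L=203 R=200

Answer: 46,76 76,113 113,167 167,233 233,203 203,200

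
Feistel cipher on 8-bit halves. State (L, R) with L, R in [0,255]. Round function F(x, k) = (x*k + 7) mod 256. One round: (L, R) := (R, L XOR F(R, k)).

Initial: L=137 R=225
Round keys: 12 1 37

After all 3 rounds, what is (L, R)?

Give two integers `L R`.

Round 1 (k=12): L=225 R=26
Round 2 (k=1): L=26 R=192
Round 3 (k=37): L=192 R=221

Answer: 192 221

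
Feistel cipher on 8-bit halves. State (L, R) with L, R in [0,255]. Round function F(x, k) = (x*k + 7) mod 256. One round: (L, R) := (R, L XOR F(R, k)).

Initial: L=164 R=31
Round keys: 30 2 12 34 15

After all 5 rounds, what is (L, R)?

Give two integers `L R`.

Round 1 (k=30): L=31 R=13
Round 2 (k=2): L=13 R=62
Round 3 (k=12): L=62 R=226
Round 4 (k=34): L=226 R=53
Round 5 (k=15): L=53 R=192

Answer: 53 192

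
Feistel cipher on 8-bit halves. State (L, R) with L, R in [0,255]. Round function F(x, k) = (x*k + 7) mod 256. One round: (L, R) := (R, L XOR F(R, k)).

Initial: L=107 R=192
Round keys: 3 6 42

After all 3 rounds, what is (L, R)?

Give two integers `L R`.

Answer: 207 209

Derivation:
Round 1 (k=3): L=192 R=44
Round 2 (k=6): L=44 R=207
Round 3 (k=42): L=207 R=209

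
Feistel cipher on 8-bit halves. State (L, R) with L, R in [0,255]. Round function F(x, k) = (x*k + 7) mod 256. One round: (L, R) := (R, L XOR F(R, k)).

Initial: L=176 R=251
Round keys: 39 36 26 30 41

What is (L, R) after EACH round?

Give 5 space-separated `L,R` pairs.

Round 1 (k=39): L=251 R=244
Round 2 (k=36): L=244 R=172
Round 3 (k=26): L=172 R=139
Round 4 (k=30): L=139 R=253
Round 5 (k=41): L=253 R=7

Answer: 251,244 244,172 172,139 139,253 253,7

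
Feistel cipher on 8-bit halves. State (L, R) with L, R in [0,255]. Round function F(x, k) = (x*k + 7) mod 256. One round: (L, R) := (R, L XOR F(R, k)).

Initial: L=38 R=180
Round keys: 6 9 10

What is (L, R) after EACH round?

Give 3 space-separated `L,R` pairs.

Answer: 180,25 25,92 92,134

Derivation:
Round 1 (k=6): L=180 R=25
Round 2 (k=9): L=25 R=92
Round 3 (k=10): L=92 R=134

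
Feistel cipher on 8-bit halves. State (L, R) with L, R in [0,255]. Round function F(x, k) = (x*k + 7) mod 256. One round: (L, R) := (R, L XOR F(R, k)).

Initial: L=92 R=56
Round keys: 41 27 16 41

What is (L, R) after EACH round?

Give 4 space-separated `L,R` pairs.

Round 1 (k=41): L=56 R=163
Round 2 (k=27): L=163 R=0
Round 3 (k=16): L=0 R=164
Round 4 (k=41): L=164 R=75

Answer: 56,163 163,0 0,164 164,75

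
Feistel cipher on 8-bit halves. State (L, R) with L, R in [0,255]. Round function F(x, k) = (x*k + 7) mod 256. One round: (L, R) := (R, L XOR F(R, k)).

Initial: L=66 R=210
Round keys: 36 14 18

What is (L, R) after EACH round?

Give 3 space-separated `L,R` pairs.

Answer: 210,205 205,239 239,24

Derivation:
Round 1 (k=36): L=210 R=205
Round 2 (k=14): L=205 R=239
Round 3 (k=18): L=239 R=24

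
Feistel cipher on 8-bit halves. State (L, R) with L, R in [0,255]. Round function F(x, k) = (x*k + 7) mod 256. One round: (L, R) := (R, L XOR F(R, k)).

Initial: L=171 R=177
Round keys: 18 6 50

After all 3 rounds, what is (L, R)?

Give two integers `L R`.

Answer: 66 57

Derivation:
Round 1 (k=18): L=177 R=210
Round 2 (k=6): L=210 R=66
Round 3 (k=50): L=66 R=57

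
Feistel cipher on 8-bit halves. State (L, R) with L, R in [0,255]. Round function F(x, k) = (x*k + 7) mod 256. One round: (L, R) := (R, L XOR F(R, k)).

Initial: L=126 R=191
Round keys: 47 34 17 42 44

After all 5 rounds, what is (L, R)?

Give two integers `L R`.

Answer: 85 54

Derivation:
Round 1 (k=47): L=191 R=102
Round 2 (k=34): L=102 R=44
Round 3 (k=17): L=44 R=149
Round 4 (k=42): L=149 R=85
Round 5 (k=44): L=85 R=54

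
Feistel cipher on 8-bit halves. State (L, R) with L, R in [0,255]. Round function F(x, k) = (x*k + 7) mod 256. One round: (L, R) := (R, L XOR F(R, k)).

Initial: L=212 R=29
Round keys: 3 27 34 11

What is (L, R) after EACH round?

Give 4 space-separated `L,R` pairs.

Answer: 29,138 138,136 136,157 157,78

Derivation:
Round 1 (k=3): L=29 R=138
Round 2 (k=27): L=138 R=136
Round 3 (k=34): L=136 R=157
Round 4 (k=11): L=157 R=78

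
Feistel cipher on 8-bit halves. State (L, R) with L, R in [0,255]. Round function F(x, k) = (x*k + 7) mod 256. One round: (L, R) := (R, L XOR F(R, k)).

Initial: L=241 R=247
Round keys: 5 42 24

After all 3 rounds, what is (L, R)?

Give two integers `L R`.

Answer: 226 28

Derivation:
Round 1 (k=5): L=247 R=43
Round 2 (k=42): L=43 R=226
Round 3 (k=24): L=226 R=28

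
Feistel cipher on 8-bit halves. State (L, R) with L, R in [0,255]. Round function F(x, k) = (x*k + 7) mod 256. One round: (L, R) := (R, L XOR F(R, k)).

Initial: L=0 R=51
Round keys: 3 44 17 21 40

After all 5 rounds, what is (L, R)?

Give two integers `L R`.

Round 1 (k=3): L=51 R=160
Round 2 (k=44): L=160 R=180
Round 3 (k=17): L=180 R=91
Round 4 (k=21): L=91 R=202
Round 5 (k=40): L=202 R=204

Answer: 202 204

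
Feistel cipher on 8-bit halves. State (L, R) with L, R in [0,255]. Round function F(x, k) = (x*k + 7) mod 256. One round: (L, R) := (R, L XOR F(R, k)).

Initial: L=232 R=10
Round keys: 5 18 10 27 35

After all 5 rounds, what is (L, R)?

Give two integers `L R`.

Round 1 (k=5): L=10 R=209
Round 2 (k=18): L=209 R=179
Round 3 (k=10): L=179 R=212
Round 4 (k=27): L=212 R=208
Round 5 (k=35): L=208 R=163

Answer: 208 163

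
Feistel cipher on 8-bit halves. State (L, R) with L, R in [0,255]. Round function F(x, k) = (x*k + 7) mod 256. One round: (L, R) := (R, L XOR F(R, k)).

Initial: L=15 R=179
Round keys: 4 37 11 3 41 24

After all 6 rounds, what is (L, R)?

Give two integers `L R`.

Answer: 164 255

Derivation:
Round 1 (k=4): L=179 R=220
Round 2 (k=37): L=220 R=96
Round 3 (k=11): L=96 R=251
Round 4 (k=3): L=251 R=152
Round 5 (k=41): L=152 R=164
Round 6 (k=24): L=164 R=255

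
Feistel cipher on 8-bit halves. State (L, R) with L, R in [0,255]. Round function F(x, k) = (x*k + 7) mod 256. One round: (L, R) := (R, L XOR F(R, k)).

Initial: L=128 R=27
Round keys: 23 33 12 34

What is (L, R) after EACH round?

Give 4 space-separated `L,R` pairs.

Round 1 (k=23): L=27 R=244
Round 2 (k=33): L=244 R=96
Round 3 (k=12): L=96 R=115
Round 4 (k=34): L=115 R=45

Answer: 27,244 244,96 96,115 115,45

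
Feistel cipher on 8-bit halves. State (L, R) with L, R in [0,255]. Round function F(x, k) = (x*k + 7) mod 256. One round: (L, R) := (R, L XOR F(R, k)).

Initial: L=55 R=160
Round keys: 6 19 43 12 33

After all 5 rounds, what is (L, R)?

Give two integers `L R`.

Round 1 (k=6): L=160 R=240
Round 2 (k=19): L=240 R=119
Round 3 (k=43): L=119 R=244
Round 4 (k=12): L=244 R=0
Round 5 (k=33): L=0 R=243

Answer: 0 243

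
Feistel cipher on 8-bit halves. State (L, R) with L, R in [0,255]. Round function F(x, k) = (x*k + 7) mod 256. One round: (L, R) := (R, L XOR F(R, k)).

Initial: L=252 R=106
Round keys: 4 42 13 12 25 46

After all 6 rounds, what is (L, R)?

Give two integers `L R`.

Answer: 122 15

Derivation:
Round 1 (k=4): L=106 R=83
Round 2 (k=42): L=83 R=207
Round 3 (k=13): L=207 R=217
Round 4 (k=12): L=217 R=252
Round 5 (k=25): L=252 R=122
Round 6 (k=46): L=122 R=15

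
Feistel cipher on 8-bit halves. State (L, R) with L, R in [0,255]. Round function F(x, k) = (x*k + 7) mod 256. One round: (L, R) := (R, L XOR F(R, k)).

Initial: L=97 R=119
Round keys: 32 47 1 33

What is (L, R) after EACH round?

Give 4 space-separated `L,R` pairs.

Answer: 119,134 134,214 214,91 91,20

Derivation:
Round 1 (k=32): L=119 R=134
Round 2 (k=47): L=134 R=214
Round 3 (k=1): L=214 R=91
Round 4 (k=33): L=91 R=20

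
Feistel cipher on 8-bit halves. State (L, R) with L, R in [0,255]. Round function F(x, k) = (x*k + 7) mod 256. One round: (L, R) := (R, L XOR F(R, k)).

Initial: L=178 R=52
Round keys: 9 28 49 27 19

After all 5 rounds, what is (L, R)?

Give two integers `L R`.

Round 1 (k=9): L=52 R=105
Round 2 (k=28): L=105 R=183
Round 3 (k=49): L=183 R=103
Round 4 (k=27): L=103 R=83
Round 5 (k=19): L=83 R=87

Answer: 83 87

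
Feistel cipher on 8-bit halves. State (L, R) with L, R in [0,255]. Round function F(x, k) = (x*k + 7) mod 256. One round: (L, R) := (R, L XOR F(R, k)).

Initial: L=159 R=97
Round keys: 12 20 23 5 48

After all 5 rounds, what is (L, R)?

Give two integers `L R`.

Answer: 94 42

Derivation:
Round 1 (k=12): L=97 R=12
Round 2 (k=20): L=12 R=150
Round 3 (k=23): L=150 R=141
Round 4 (k=5): L=141 R=94
Round 5 (k=48): L=94 R=42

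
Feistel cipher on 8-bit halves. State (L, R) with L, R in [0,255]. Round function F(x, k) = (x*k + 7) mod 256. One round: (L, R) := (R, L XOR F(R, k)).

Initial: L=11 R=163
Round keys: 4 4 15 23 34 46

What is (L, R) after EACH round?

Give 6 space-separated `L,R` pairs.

Round 1 (k=4): L=163 R=152
Round 2 (k=4): L=152 R=196
Round 3 (k=15): L=196 R=27
Round 4 (k=23): L=27 R=176
Round 5 (k=34): L=176 R=124
Round 6 (k=46): L=124 R=255

Answer: 163,152 152,196 196,27 27,176 176,124 124,255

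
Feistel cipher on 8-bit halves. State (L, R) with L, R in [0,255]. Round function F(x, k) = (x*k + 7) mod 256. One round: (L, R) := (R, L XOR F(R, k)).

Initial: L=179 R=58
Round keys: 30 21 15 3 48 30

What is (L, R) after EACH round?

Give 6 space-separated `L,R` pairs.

Round 1 (k=30): L=58 R=96
Round 2 (k=21): L=96 R=221
Round 3 (k=15): L=221 R=154
Round 4 (k=3): L=154 R=8
Round 5 (k=48): L=8 R=29
Round 6 (k=30): L=29 R=101

Answer: 58,96 96,221 221,154 154,8 8,29 29,101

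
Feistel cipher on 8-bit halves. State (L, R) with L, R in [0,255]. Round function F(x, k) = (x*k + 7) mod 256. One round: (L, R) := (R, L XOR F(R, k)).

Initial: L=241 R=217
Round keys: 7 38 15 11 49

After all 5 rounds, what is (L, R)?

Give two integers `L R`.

Answer: 39 198

Derivation:
Round 1 (k=7): L=217 R=7
Round 2 (k=38): L=7 R=200
Round 3 (k=15): L=200 R=184
Round 4 (k=11): L=184 R=39
Round 5 (k=49): L=39 R=198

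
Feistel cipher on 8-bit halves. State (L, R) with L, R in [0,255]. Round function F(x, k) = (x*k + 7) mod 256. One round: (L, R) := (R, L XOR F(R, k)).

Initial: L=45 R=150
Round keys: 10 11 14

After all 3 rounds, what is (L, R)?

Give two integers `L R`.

Round 1 (k=10): L=150 R=206
Round 2 (k=11): L=206 R=119
Round 3 (k=14): L=119 R=71

Answer: 119 71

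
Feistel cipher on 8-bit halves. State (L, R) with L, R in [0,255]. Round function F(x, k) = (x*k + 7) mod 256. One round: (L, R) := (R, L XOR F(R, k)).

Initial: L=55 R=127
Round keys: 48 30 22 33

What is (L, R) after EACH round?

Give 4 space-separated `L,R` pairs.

Round 1 (k=48): L=127 R=224
Round 2 (k=30): L=224 R=56
Round 3 (k=22): L=56 R=55
Round 4 (k=33): L=55 R=38

Answer: 127,224 224,56 56,55 55,38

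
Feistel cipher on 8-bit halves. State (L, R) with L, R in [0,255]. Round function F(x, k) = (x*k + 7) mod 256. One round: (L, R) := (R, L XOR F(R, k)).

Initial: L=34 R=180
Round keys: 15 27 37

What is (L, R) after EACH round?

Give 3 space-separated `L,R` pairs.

Answer: 180,177 177,6 6,84

Derivation:
Round 1 (k=15): L=180 R=177
Round 2 (k=27): L=177 R=6
Round 3 (k=37): L=6 R=84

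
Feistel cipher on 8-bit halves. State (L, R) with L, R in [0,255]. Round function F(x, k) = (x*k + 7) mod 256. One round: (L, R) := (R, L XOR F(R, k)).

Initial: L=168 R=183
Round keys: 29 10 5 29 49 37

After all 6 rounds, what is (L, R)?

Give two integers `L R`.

Round 1 (k=29): L=183 R=106
Round 2 (k=10): L=106 R=156
Round 3 (k=5): L=156 R=121
Round 4 (k=29): L=121 R=32
Round 5 (k=49): L=32 R=94
Round 6 (k=37): L=94 R=189

Answer: 94 189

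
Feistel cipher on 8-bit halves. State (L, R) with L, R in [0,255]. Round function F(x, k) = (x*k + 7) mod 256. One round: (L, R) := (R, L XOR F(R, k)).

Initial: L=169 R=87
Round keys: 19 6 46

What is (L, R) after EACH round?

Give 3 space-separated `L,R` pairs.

Round 1 (k=19): L=87 R=213
Round 2 (k=6): L=213 R=82
Round 3 (k=46): L=82 R=22

Answer: 87,213 213,82 82,22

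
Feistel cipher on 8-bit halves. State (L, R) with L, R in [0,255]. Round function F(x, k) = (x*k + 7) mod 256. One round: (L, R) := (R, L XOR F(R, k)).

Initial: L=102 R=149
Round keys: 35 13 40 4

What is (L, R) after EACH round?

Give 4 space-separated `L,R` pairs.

Answer: 149,0 0,146 146,215 215,241

Derivation:
Round 1 (k=35): L=149 R=0
Round 2 (k=13): L=0 R=146
Round 3 (k=40): L=146 R=215
Round 4 (k=4): L=215 R=241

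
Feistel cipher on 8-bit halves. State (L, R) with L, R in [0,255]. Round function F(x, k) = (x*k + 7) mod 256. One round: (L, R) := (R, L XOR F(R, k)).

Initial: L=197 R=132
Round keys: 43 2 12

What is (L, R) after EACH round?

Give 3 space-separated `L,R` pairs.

Round 1 (k=43): L=132 R=246
Round 2 (k=2): L=246 R=119
Round 3 (k=12): L=119 R=109

Answer: 132,246 246,119 119,109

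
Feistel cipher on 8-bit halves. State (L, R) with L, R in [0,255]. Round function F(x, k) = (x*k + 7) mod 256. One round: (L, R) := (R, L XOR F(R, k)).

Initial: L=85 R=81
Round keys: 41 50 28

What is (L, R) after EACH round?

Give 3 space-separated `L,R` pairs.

Round 1 (k=41): L=81 R=85
Round 2 (k=50): L=85 R=240
Round 3 (k=28): L=240 R=18

Answer: 81,85 85,240 240,18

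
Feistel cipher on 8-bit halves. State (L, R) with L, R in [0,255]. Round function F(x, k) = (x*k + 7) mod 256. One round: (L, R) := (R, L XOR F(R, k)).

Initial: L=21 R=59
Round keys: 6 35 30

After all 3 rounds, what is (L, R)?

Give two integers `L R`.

Answer: 192 251

Derivation:
Round 1 (k=6): L=59 R=124
Round 2 (k=35): L=124 R=192
Round 3 (k=30): L=192 R=251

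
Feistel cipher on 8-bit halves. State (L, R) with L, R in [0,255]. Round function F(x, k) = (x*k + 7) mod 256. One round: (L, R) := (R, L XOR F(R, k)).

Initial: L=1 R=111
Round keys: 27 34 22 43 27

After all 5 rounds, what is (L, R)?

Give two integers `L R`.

Answer: 71 130

Derivation:
Round 1 (k=27): L=111 R=189
Round 2 (k=34): L=189 R=78
Round 3 (k=22): L=78 R=6
Round 4 (k=43): L=6 R=71
Round 5 (k=27): L=71 R=130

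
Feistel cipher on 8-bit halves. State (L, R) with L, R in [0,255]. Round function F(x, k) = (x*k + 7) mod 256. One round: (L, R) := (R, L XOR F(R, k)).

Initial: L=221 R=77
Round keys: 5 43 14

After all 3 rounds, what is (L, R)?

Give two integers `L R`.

Round 1 (k=5): L=77 R=85
Round 2 (k=43): L=85 R=3
Round 3 (k=14): L=3 R=100

Answer: 3 100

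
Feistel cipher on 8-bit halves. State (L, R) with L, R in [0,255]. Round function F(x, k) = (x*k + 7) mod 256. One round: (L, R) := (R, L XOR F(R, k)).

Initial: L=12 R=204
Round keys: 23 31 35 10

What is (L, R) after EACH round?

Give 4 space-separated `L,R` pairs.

Round 1 (k=23): L=204 R=87
Round 2 (k=31): L=87 R=92
Round 3 (k=35): L=92 R=204
Round 4 (k=10): L=204 R=163

Answer: 204,87 87,92 92,204 204,163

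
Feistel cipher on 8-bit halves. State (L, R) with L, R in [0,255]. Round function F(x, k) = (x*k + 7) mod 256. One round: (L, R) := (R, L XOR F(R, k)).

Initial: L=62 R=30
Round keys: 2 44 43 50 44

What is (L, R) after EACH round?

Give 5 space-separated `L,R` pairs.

Answer: 30,125 125,157 157,27 27,208 208,220

Derivation:
Round 1 (k=2): L=30 R=125
Round 2 (k=44): L=125 R=157
Round 3 (k=43): L=157 R=27
Round 4 (k=50): L=27 R=208
Round 5 (k=44): L=208 R=220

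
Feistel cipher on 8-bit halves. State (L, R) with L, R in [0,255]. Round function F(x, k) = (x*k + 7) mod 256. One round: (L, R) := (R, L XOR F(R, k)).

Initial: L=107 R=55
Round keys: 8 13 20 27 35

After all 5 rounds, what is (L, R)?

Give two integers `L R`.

Answer: 132 112

Derivation:
Round 1 (k=8): L=55 R=212
Round 2 (k=13): L=212 R=252
Round 3 (k=20): L=252 R=99
Round 4 (k=27): L=99 R=132
Round 5 (k=35): L=132 R=112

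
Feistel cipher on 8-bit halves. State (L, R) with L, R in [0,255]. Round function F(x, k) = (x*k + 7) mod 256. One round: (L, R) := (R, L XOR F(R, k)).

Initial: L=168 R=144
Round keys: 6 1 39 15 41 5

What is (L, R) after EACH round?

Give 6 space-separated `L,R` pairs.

Answer: 144,207 207,70 70,126 126,47 47,240 240,152

Derivation:
Round 1 (k=6): L=144 R=207
Round 2 (k=1): L=207 R=70
Round 3 (k=39): L=70 R=126
Round 4 (k=15): L=126 R=47
Round 5 (k=41): L=47 R=240
Round 6 (k=5): L=240 R=152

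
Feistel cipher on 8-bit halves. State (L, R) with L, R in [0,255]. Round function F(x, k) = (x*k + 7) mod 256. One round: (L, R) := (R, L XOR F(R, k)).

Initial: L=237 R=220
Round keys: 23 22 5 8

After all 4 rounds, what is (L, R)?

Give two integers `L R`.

Answer: 220 112

Derivation:
Round 1 (k=23): L=220 R=38
Round 2 (k=22): L=38 R=151
Round 3 (k=5): L=151 R=220
Round 4 (k=8): L=220 R=112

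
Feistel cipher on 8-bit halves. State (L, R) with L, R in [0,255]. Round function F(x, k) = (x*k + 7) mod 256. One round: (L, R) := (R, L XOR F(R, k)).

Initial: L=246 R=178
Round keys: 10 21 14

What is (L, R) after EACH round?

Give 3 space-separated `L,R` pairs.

Answer: 178,13 13,170 170,94

Derivation:
Round 1 (k=10): L=178 R=13
Round 2 (k=21): L=13 R=170
Round 3 (k=14): L=170 R=94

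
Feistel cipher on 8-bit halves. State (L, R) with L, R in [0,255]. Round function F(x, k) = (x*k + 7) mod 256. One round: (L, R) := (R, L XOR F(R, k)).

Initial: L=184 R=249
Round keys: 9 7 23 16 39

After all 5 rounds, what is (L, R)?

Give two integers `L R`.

Answer: 121 111

Derivation:
Round 1 (k=9): L=249 R=112
Round 2 (k=7): L=112 R=238
Round 3 (k=23): L=238 R=25
Round 4 (k=16): L=25 R=121
Round 5 (k=39): L=121 R=111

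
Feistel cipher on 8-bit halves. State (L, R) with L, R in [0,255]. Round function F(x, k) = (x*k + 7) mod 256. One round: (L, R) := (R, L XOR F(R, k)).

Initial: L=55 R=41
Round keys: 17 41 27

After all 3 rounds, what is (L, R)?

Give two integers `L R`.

Answer: 191 219

Derivation:
Round 1 (k=17): L=41 R=247
Round 2 (k=41): L=247 R=191
Round 3 (k=27): L=191 R=219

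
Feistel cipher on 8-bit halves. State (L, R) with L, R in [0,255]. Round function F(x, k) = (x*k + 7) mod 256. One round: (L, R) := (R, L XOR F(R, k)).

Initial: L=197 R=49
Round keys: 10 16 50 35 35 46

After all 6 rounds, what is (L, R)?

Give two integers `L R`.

Answer: 226 137

Derivation:
Round 1 (k=10): L=49 R=52
Round 2 (k=16): L=52 R=118
Round 3 (k=50): L=118 R=39
Round 4 (k=35): L=39 R=42
Round 5 (k=35): L=42 R=226
Round 6 (k=46): L=226 R=137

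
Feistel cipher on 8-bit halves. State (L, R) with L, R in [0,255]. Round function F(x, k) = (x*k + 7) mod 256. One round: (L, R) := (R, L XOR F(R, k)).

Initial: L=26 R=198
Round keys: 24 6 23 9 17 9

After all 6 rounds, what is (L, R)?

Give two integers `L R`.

Round 1 (k=24): L=198 R=141
Round 2 (k=6): L=141 R=147
Round 3 (k=23): L=147 R=177
Round 4 (k=9): L=177 R=211
Round 5 (k=17): L=211 R=187
Round 6 (k=9): L=187 R=73

Answer: 187 73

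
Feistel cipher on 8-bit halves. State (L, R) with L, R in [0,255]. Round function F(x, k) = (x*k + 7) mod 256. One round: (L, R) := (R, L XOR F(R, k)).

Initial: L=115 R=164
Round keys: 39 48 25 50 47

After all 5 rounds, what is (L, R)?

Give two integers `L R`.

Answer: 200 61

Derivation:
Round 1 (k=39): L=164 R=112
Round 2 (k=48): L=112 R=163
Round 3 (k=25): L=163 R=130
Round 4 (k=50): L=130 R=200
Round 5 (k=47): L=200 R=61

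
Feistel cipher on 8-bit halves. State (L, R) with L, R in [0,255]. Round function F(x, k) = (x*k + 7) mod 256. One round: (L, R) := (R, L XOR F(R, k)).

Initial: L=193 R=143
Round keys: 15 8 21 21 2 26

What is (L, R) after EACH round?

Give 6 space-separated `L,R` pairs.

Round 1 (k=15): L=143 R=169
Round 2 (k=8): L=169 R=192
Round 3 (k=21): L=192 R=110
Round 4 (k=21): L=110 R=205
Round 5 (k=2): L=205 R=207
Round 6 (k=26): L=207 R=192

Answer: 143,169 169,192 192,110 110,205 205,207 207,192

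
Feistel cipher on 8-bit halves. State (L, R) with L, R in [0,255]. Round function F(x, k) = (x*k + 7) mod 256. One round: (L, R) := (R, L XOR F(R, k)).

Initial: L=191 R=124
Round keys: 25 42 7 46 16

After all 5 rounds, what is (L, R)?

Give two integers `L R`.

Round 1 (k=25): L=124 R=156
Round 2 (k=42): L=156 R=227
Round 3 (k=7): L=227 R=160
Round 4 (k=46): L=160 R=36
Round 5 (k=16): L=36 R=231

Answer: 36 231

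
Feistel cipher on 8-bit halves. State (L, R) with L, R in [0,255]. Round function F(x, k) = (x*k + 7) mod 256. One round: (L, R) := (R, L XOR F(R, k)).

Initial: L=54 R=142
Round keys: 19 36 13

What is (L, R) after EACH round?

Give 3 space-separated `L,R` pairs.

Round 1 (k=19): L=142 R=167
Round 2 (k=36): L=167 R=13
Round 3 (k=13): L=13 R=23

Answer: 142,167 167,13 13,23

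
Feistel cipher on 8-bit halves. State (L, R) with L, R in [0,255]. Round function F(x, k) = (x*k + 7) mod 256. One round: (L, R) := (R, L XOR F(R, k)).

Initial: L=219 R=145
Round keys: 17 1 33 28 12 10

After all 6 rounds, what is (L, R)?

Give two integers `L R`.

Answer: 70 139

Derivation:
Round 1 (k=17): L=145 R=115
Round 2 (k=1): L=115 R=235
Round 3 (k=33): L=235 R=33
Round 4 (k=28): L=33 R=72
Round 5 (k=12): L=72 R=70
Round 6 (k=10): L=70 R=139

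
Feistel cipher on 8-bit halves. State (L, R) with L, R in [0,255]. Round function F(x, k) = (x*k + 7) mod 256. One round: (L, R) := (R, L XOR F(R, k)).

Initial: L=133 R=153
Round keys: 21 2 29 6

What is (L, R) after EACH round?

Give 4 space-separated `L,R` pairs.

Answer: 153,17 17,176 176,230 230,219

Derivation:
Round 1 (k=21): L=153 R=17
Round 2 (k=2): L=17 R=176
Round 3 (k=29): L=176 R=230
Round 4 (k=6): L=230 R=219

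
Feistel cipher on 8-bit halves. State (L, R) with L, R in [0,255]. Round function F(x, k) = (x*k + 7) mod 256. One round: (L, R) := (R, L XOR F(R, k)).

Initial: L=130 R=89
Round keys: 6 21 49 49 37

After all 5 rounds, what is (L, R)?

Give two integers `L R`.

Round 1 (k=6): L=89 R=159
Round 2 (k=21): L=159 R=75
Round 3 (k=49): L=75 R=253
Round 4 (k=49): L=253 R=63
Round 5 (k=37): L=63 R=223

Answer: 63 223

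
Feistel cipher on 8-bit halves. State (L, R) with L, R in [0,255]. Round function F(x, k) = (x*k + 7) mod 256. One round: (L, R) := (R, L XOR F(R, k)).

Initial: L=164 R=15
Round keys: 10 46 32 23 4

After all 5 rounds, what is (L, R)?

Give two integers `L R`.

Answer: 19 45

Derivation:
Round 1 (k=10): L=15 R=57
Round 2 (k=46): L=57 R=74
Round 3 (k=32): L=74 R=126
Round 4 (k=23): L=126 R=19
Round 5 (k=4): L=19 R=45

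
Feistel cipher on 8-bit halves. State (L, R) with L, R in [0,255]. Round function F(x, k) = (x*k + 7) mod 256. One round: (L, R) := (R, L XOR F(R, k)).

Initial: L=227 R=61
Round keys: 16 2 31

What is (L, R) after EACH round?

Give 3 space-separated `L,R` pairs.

Round 1 (k=16): L=61 R=52
Round 2 (k=2): L=52 R=82
Round 3 (k=31): L=82 R=193

Answer: 61,52 52,82 82,193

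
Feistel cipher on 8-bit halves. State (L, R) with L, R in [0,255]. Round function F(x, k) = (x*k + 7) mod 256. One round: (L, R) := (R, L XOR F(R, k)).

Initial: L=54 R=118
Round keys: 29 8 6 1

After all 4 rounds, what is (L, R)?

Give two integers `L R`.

Round 1 (k=29): L=118 R=83
Round 2 (k=8): L=83 R=233
Round 3 (k=6): L=233 R=46
Round 4 (k=1): L=46 R=220

Answer: 46 220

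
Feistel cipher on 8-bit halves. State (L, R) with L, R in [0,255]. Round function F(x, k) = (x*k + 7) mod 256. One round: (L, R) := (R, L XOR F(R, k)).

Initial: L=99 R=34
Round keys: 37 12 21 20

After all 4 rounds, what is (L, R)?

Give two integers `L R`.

Round 1 (k=37): L=34 R=146
Round 2 (k=12): L=146 R=253
Round 3 (k=21): L=253 R=90
Round 4 (k=20): L=90 R=242

Answer: 90 242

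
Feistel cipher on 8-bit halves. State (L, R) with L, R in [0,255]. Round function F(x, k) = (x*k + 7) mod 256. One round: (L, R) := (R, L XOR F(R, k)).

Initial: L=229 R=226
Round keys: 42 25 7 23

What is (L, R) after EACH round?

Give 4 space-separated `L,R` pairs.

Answer: 226,254 254,55 55,118 118,150

Derivation:
Round 1 (k=42): L=226 R=254
Round 2 (k=25): L=254 R=55
Round 3 (k=7): L=55 R=118
Round 4 (k=23): L=118 R=150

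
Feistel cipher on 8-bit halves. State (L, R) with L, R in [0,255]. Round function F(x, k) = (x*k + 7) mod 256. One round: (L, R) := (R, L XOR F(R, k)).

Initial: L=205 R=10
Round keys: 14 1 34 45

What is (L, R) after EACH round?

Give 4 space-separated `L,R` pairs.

Answer: 10,94 94,111 111,155 155,41

Derivation:
Round 1 (k=14): L=10 R=94
Round 2 (k=1): L=94 R=111
Round 3 (k=34): L=111 R=155
Round 4 (k=45): L=155 R=41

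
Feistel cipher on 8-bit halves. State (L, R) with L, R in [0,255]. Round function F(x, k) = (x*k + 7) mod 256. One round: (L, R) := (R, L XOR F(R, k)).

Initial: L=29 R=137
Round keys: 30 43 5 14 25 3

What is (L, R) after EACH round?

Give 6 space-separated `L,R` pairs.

Round 1 (k=30): L=137 R=8
Round 2 (k=43): L=8 R=214
Round 3 (k=5): L=214 R=61
Round 4 (k=14): L=61 R=139
Round 5 (k=25): L=139 R=167
Round 6 (k=3): L=167 R=119

Answer: 137,8 8,214 214,61 61,139 139,167 167,119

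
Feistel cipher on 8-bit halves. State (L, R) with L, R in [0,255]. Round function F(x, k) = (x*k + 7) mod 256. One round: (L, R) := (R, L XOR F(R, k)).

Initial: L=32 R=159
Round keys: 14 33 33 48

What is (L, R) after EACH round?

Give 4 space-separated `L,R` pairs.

Round 1 (k=14): L=159 R=153
Round 2 (k=33): L=153 R=95
Round 3 (k=33): L=95 R=223
Round 4 (k=48): L=223 R=136

Answer: 159,153 153,95 95,223 223,136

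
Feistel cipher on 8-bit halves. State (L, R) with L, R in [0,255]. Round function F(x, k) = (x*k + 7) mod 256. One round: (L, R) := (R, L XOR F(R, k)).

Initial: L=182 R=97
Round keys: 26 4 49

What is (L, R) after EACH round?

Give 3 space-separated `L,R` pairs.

Answer: 97,87 87,2 2,62

Derivation:
Round 1 (k=26): L=97 R=87
Round 2 (k=4): L=87 R=2
Round 3 (k=49): L=2 R=62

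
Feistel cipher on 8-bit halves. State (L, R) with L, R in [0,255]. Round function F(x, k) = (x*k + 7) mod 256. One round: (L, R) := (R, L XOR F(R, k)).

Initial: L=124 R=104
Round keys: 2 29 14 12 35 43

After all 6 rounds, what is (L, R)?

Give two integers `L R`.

Answer: 162 180

Derivation:
Round 1 (k=2): L=104 R=171
Round 2 (k=29): L=171 R=14
Round 3 (k=14): L=14 R=96
Round 4 (k=12): L=96 R=137
Round 5 (k=35): L=137 R=162
Round 6 (k=43): L=162 R=180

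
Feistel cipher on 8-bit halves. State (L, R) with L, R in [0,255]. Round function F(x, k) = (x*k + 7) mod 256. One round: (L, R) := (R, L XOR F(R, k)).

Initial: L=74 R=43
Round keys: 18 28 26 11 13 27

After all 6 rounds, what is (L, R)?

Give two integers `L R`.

Answer: 194 26

Derivation:
Round 1 (k=18): L=43 R=71
Round 2 (k=28): L=71 R=224
Round 3 (k=26): L=224 R=128
Round 4 (k=11): L=128 R=103
Round 5 (k=13): L=103 R=194
Round 6 (k=27): L=194 R=26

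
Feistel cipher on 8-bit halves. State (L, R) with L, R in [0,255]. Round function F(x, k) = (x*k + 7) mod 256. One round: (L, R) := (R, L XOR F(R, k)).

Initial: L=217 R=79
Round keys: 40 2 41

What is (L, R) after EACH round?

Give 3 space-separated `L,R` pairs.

Round 1 (k=40): L=79 R=134
Round 2 (k=2): L=134 R=92
Round 3 (k=41): L=92 R=69

Answer: 79,134 134,92 92,69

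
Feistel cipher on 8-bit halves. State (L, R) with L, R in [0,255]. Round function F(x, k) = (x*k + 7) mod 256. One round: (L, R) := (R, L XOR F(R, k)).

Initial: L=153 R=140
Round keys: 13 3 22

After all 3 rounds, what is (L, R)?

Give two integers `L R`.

Answer: 185 87

Derivation:
Round 1 (k=13): L=140 R=186
Round 2 (k=3): L=186 R=185
Round 3 (k=22): L=185 R=87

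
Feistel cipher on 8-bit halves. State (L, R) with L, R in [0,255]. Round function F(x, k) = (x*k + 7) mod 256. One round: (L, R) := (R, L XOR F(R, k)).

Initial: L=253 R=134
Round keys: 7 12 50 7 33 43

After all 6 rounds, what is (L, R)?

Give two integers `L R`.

Answer: 231 95

Derivation:
Round 1 (k=7): L=134 R=76
Round 2 (k=12): L=76 R=17
Round 3 (k=50): L=17 R=21
Round 4 (k=7): L=21 R=139
Round 5 (k=33): L=139 R=231
Round 6 (k=43): L=231 R=95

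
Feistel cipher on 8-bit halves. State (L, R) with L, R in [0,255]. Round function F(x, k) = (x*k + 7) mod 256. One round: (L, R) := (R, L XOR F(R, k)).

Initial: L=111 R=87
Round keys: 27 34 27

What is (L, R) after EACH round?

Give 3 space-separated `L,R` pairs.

Round 1 (k=27): L=87 R=91
Round 2 (k=34): L=91 R=74
Round 3 (k=27): L=74 R=142

Answer: 87,91 91,74 74,142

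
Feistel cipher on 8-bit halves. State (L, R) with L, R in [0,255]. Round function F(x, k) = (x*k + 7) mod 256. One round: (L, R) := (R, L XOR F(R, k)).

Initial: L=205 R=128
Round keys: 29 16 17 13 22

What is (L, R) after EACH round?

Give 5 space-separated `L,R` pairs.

Round 1 (k=29): L=128 R=74
Round 2 (k=16): L=74 R=39
Round 3 (k=17): L=39 R=212
Round 4 (k=13): L=212 R=236
Round 5 (k=22): L=236 R=155

Answer: 128,74 74,39 39,212 212,236 236,155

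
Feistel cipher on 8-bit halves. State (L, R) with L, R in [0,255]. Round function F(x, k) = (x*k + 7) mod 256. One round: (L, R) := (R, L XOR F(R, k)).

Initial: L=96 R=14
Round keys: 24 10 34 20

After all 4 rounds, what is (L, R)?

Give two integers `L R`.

Round 1 (k=24): L=14 R=55
Round 2 (k=10): L=55 R=35
Round 3 (k=34): L=35 R=154
Round 4 (k=20): L=154 R=44

Answer: 154 44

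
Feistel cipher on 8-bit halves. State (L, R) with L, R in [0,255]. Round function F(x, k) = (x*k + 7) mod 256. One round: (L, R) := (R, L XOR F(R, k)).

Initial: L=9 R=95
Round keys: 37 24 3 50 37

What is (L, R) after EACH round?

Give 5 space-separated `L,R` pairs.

Answer: 95,203 203,80 80,60 60,239 239,174

Derivation:
Round 1 (k=37): L=95 R=203
Round 2 (k=24): L=203 R=80
Round 3 (k=3): L=80 R=60
Round 4 (k=50): L=60 R=239
Round 5 (k=37): L=239 R=174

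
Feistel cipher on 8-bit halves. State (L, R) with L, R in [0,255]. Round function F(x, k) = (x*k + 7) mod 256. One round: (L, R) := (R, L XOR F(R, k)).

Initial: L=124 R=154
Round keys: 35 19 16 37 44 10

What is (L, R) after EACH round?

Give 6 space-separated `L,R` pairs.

Answer: 154,105 105,72 72,238 238,37 37,141 141,172

Derivation:
Round 1 (k=35): L=154 R=105
Round 2 (k=19): L=105 R=72
Round 3 (k=16): L=72 R=238
Round 4 (k=37): L=238 R=37
Round 5 (k=44): L=37 R=141
Round 6 (k=10): L=141 R=172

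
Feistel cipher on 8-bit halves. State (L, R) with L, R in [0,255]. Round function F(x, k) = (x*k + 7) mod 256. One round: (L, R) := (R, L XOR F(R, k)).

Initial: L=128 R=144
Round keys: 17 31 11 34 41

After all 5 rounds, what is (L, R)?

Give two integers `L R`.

Round 1 (k=17): L=144 R=23
Round 2 (k=31): L=23 R=64
Round 3 (k=11): L=64 R=208
Round 4 (k=34): L=208 R=231
Round 5 (k=41): L=231 R=214

Answer: 231 214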